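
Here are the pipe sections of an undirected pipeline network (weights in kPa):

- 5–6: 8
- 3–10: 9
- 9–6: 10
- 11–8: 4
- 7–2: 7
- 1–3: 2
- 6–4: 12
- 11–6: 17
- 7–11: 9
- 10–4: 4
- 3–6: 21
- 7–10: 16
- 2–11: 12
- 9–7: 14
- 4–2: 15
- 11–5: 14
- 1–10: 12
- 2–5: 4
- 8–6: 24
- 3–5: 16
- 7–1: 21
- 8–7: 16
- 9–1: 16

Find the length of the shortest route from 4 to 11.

Shortest distances from 4:
4: 0
10: 4  (via 4)
6: 12  (via 4)
3: 13  (via 10)
1: 15  (via 3)
2: 15  (via 4)
5: 19  (via 2)
7: 20  (via 10)
9: 22  (via 6)
11: 27  (via 2)
Shortest route: 4–2–11 = 27 kPa.

27 kPa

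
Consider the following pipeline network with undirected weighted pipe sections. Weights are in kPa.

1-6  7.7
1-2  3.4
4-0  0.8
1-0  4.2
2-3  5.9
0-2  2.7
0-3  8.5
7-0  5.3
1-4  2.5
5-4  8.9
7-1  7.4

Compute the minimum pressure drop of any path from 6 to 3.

Candidate routes:
6 - 1 - 4 - 0 - 3: 7.7+2.5+0.8+8.5 = 19.5
6 - 1 - 4 - 0 - 2 - 3: 7.7+2.5+0.8+2.7+5.9 = 19.6
6 - 1 - 2 - 3: 7.7+3.4+5.9 = 17
The minimum is 17 kPa via 6 - 1 - 2 - 3.

17 kPa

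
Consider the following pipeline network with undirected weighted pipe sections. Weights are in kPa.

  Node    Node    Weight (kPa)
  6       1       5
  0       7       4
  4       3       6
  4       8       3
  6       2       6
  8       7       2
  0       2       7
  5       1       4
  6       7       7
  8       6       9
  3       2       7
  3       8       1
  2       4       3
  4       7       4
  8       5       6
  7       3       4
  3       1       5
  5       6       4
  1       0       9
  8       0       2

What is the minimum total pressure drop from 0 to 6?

Shortest distances from 0:
0: 0
8: 2  (via 0)
3: 3  (via 8)
7: 4  (via 0)
4: 5  (via 8)
2: 7  (via 0)
1: 8  (via 3)
5: 8  (via 8)
6: 11  (via 8)
Shortest route: 0 → 8 → 6 = 11 kPa.

11 kPa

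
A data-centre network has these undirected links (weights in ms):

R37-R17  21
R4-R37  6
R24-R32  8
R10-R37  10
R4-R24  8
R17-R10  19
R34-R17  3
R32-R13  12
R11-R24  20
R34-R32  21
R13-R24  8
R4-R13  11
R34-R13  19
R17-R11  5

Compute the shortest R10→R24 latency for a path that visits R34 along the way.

49 ms

Best R10 to R34: R10 → R17 → R34 costing 22
Shortest R34→R24: R34 → R13 → R24 = 27
Total via R34: 22 + 27 = 49 ms.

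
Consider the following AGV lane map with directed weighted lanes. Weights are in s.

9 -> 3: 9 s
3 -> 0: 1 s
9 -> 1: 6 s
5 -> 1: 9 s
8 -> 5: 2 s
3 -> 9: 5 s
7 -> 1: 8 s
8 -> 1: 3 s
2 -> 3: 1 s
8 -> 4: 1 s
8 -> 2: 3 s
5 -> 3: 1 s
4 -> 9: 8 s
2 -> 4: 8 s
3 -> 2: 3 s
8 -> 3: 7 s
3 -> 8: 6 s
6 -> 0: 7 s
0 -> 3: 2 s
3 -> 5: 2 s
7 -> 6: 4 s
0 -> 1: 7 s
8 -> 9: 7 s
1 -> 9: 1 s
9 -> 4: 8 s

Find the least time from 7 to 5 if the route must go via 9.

20 s

Shortest 7→9: 7 → 1 → 9 = 9
Shortest 9→5: 9 → 3 → 5 = 11
Total via 9: 9 + 11 = 20 s.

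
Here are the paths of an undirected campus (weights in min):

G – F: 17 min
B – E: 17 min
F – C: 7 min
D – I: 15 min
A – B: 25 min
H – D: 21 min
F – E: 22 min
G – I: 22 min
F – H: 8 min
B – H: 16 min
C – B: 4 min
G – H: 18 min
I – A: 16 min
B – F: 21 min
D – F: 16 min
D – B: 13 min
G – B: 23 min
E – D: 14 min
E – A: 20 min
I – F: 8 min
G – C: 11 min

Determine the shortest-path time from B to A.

Candidate routes:
B - E - A: 17+20 = 37
B - A: 25 = 25
B - C - F - I - A: 4+7+8+16 = 35
Cheapest is B - A at 25 min.

25 min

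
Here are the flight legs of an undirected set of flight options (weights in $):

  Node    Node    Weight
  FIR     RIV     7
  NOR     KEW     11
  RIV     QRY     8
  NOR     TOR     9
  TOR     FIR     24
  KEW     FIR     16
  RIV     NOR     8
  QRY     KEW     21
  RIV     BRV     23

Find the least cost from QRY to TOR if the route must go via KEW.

Best QRY to KEW: QRY → KEW costing 21
Best KEW to TOR: KEW → NOR → TOR costing 20
Total via KEW: 21 + 20 = $41.

$41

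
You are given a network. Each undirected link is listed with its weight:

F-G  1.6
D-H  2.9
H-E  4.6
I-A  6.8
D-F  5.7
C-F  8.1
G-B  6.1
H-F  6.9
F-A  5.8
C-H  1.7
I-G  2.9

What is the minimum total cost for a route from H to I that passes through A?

Best H to A: H → F → A costing 12.7
Best A to I: A → I costing 6.8
Total via A: 12.7 + 6.8 = 19.5.

19.5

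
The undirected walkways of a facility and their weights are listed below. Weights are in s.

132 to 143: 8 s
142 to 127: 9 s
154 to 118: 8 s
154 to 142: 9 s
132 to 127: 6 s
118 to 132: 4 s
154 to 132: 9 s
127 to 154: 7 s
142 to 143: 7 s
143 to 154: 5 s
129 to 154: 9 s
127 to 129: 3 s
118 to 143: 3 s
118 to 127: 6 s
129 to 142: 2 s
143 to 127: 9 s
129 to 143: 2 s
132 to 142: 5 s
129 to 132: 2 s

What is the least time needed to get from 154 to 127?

7 s

Compare a few routes:
154–143–129–127: 5+2+3 = 10
154–132–129–127: 9+2+3 = 14
154–129–127: 9+3 = 12
154–127: 7 = 7
The minimum is 7 s via 154–127.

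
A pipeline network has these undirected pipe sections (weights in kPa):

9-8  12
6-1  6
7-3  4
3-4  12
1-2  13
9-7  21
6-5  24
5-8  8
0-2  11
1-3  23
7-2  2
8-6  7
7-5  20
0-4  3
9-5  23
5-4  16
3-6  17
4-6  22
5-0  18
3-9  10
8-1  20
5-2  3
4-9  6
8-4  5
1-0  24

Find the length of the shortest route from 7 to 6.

20 kPa

Running Dijkstra from 7:
7: 0
2: 2  (via 7)
3: 4  (via 7)
5: 5  (via 2)
0: 13  (via 2)
8: 13  (via 5)
9: 14  (via 3)
1: 15  (via 2)
4: 16  (via 3)
6: 20  (via 8)
Shortest route: 7 → 2 → 5 → 8 → 6 = 20 kPa.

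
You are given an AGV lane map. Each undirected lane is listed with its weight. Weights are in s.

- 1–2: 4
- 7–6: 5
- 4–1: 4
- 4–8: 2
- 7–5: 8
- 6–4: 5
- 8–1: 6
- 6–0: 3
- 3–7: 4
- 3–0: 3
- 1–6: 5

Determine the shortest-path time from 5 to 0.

Candidate routes:
5 → 7 → 6 → 0: 8+5+3 = 16
5 → 7 → 3 → 0: 8+4+3 = 15
Cheapest is 5 → 7 → 3 → 0 at 15 s.

15 s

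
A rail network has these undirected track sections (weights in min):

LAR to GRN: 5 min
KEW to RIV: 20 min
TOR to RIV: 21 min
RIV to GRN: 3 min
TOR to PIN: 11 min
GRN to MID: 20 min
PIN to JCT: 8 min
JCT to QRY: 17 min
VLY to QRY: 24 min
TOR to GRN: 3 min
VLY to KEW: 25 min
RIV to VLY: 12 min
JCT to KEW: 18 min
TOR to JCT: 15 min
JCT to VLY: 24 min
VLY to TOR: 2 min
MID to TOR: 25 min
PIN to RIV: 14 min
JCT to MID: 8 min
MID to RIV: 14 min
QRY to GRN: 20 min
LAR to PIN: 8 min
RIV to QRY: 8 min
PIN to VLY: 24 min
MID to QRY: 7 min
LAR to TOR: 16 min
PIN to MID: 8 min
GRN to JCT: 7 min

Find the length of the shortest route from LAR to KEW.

Compare a few routes:
LAR - GRN - RIV - KEW: 5+3+20 = 28
LAR - GRN - JCT - KEW: 5+7+18 = 30
LAR - PIN - JCT - KEW: 8+8+18 = 34
Cheapest is LAR - GRN - RIV - KEW at 28 min.

28 min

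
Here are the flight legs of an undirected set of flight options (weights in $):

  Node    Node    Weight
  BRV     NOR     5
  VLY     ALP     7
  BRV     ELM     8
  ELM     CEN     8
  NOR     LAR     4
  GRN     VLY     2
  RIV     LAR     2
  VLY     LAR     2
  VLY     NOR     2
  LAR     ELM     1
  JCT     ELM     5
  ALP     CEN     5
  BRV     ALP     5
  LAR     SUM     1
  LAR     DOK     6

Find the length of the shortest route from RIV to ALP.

$11

Settle nodes by increasing distance from RIV:
RIV: 0
LAR: 2  (via RIV)
SUM: 3  (via LAR)
ELM: 3  (via LAR)
VLY: 4  (via LAR)
NOR: 6  (via LAR)
GRN: 6  (via VLY)
DOK: 8  (via LAR)
JCT: 8  (via ELM)
BRV: 11  (via ELM)
CEN: 11  (via ELM)
ALP: 11  (via VLY)
Shortest route: RIV → LAR → VLY → ALP = $11.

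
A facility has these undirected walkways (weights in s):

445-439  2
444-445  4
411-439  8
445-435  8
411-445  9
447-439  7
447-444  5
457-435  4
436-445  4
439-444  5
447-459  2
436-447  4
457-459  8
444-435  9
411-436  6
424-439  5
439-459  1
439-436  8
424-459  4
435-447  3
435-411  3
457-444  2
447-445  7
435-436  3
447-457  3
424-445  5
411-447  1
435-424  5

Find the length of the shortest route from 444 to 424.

9 s

Settle nodes by increasing distance from 444:
444: 0
457: 2  (via 444)
445: 4  (via 444)
447: 5  (via 444)
439: 5  (via 444)
411: 6  (via 447)
459: 6  (via 439)
435: 6  (via 457)
436: 8  (via 445)
424: 9  (via 445)
Shortest route: 444 → 445 → 424 = 9 s.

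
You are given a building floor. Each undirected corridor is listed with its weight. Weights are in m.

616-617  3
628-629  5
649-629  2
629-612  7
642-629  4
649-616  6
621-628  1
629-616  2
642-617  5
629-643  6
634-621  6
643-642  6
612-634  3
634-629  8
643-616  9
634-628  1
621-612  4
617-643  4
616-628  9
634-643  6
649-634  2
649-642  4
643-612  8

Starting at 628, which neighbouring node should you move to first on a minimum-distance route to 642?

Compare a few routes:
628 - 629 - 642: 5+4 = 9
628 - 634 - 649 - 642: 1+2+4 = 7
628 - 629 - 649 - 642: 5+2+4 = 11
628 - 634 - 649 - 629 - 642: 1+2+2+4 = 9
The minimum is 7 m via 628 - 634 - 649 - 642.
So from 628 the first move is to 634.

634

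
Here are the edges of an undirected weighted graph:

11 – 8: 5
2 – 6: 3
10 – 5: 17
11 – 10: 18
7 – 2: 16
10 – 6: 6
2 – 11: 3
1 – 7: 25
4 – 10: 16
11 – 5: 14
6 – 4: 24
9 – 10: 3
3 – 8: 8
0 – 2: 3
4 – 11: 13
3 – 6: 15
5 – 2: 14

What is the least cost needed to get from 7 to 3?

32

Settle nodes by increasing distance from 7:
7: 0
2: 16  (via 7)
0: 19  (via 2)
6: 19  (via 2)
11: 19  (via 2)
8: 24  (via 11)
1: 25  (via 7)
10: 25  (via 6)
9: 28  (via 10)
5: 30  (via 2)
3: 32  (via 8)
Shortest route: 7 → 2 → 11 → 8 → 3 = 32.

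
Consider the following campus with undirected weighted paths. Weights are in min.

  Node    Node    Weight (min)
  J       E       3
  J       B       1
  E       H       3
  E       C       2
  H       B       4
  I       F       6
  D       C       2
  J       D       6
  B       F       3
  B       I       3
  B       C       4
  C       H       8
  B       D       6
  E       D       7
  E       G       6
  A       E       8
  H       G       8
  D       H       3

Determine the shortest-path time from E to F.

Candidate routes:
E–J–B–I–F: 3+1+3+6 = 13
E–C–B–F: 2+4+3 = 9
E–H–B–F: 3+4+3 = 10
E–J–B–F: 3+1+3 = 7
The minimum is 7 min via E–J–B–F.

7 min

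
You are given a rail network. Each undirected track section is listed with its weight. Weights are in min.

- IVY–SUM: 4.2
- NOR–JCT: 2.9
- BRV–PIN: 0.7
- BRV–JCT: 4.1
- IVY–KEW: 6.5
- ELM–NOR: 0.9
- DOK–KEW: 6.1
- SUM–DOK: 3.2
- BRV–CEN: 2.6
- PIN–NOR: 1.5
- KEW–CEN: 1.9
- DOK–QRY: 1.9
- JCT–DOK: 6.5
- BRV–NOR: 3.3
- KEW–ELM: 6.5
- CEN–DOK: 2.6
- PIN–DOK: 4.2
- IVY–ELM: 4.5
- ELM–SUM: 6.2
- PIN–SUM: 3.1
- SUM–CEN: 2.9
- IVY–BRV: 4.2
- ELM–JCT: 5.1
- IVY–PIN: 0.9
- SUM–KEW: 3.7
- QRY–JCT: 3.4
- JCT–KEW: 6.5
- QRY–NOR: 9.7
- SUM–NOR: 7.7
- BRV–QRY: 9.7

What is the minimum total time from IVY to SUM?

4 min

Settle nodes by increasing distance from IVY:
IVY: 0
PIN: 0.9  (via IVY)
BRV: 1.6  (via PIN)
NOR: 2.4  (via PIN)
ELM: 3.3  (via NOR)
SUM: 4  (via PIN)
Shortest route: IVY–PIN–SUM = 4 min.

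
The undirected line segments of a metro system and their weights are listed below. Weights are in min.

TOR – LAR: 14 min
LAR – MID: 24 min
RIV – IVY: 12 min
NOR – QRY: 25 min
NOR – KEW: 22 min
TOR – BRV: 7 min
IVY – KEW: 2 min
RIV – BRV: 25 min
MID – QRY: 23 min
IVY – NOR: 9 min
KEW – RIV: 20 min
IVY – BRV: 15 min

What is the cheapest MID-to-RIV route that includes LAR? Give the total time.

70 min

Best MID to LAR: MID → LAR costing 24
Shortest LAR→RIV: LAR → TOR → BRV → RIV = 46
Total via LAR: 24 + 46 = 70 min.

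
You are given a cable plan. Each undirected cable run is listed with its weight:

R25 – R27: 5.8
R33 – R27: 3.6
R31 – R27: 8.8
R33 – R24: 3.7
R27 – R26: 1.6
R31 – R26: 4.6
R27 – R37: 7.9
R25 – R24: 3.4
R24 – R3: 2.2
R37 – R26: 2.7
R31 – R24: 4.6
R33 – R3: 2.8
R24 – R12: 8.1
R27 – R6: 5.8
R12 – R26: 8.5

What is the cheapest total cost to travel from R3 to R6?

Compare a few routes:
R3 → R24 → R33 → R27 → R6: 2.2+3.7+3.6+5.8 = 15.3
R3 → R24 → R25 → R27 → R6: 2.2+3.4+5.8+5.8 = 17.2
R3 → R33 → R27 → R6: 2.8+3.6+5.8 = 12.2
R3 → R24 → R31 → R26 → R27 → R6: 2.2+4.6+4.6+1.6+5.8 = 18.8
Cheapest is R3 → R33 → R27 → R6 at 12.2.

12.2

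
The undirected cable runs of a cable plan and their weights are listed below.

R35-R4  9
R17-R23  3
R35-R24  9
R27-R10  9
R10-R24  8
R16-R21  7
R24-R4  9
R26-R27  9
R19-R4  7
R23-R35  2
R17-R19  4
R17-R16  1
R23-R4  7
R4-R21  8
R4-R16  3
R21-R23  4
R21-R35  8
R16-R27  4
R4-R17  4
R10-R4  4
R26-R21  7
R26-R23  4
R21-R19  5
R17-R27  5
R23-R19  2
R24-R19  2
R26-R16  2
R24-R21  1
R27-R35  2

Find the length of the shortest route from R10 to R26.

Candidate routes:
R10–R27–R16–R26: 9+4+2 = 15
R10–R4–R16–R26: 4+3+2 = 9
R10–R4–R17–R16–R26: 4+4+1+2 = 11
The minimum is 9 via R10–R4–R16–R26.

9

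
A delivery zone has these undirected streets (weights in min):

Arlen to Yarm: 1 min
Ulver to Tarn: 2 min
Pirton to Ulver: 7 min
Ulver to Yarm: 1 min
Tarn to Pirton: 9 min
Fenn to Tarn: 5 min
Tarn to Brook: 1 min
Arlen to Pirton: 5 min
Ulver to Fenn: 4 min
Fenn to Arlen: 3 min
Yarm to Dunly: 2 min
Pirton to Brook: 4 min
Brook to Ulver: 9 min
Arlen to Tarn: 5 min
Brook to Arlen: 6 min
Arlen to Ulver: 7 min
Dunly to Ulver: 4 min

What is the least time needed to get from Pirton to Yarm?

6 min

Compare a few routes:
Pirton - Arlen - Yarm: 5+1 = 6
Pirton - Ulver - Yarm: 7+1 = 8
Pirton - Brook - Tarn - Ulver - Yarm: 4+1+2+1 = 8
Cheapest is Pirton - Arlen - Yarm at 6 min.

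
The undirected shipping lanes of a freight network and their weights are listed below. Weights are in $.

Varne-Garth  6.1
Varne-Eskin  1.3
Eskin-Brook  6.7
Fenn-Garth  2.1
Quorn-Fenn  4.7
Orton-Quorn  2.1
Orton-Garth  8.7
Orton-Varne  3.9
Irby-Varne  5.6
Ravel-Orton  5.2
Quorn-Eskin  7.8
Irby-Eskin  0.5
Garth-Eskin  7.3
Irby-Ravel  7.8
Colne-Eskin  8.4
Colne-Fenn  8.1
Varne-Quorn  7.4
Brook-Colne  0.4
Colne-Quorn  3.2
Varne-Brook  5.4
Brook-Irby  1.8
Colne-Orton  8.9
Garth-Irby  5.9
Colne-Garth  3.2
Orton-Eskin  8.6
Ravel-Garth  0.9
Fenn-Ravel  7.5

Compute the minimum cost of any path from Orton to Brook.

$5.7

Settle nodes by increasing distance from Orton:
Orton: 0
Quorn: 2.1  (via Orton)
Varne: 3.9  (via Orton)
Eskin: 5.2  (via Varne)
Ravel: 5.2  (via Orton)
Colne: 5.3  (via Quorn)
Brook: 5.7  (via Colne)
Shortest route: Orton → Quorn → Colne → Brook = $5.7.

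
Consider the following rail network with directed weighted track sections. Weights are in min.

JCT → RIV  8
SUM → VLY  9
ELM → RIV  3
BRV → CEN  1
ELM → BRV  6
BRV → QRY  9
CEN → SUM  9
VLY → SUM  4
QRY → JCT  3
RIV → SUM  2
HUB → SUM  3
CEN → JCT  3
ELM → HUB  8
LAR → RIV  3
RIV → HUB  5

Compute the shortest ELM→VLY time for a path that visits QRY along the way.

37 min

Shortest ELM→QRY: ELM–BRV–QRY = 15
Best QRY to VLY: QRY–JCT–RIV–SUM–VLY costing 22
Total via QRY: 15 + 22 = 37 min.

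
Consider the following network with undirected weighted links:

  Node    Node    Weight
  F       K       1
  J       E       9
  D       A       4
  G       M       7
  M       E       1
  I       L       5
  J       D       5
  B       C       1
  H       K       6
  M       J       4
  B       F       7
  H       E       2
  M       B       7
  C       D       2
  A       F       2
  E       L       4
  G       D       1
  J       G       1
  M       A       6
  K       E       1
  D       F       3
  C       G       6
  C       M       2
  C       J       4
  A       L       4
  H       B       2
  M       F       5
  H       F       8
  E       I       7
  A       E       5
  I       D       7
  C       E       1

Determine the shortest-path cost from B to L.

Settle nodes by increasing distance from B:
B: 0
C: 1  (via B)
E: 2  (via C)
H: 2  (via B)
D: 3  (via C)
K: 3  (via E)
M: 3  (via C)
F: 4  (via K)
G: 4  (via D)
J: 5  (via C)
A: 6  (via F)
L: 6  (via E)
Shortest route: B → C → E → L = 6.

6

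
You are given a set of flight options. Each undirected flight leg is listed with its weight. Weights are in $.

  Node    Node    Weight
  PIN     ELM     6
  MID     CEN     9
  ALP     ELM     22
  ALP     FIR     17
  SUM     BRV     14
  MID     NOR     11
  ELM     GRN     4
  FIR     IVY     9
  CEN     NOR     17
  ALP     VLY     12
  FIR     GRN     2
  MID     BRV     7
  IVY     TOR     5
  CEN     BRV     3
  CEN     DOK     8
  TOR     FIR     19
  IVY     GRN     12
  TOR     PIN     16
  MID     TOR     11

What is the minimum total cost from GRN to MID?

$27

Compare a few routes:
GRN - IVY - TOR - MID: 12+5+11 = 28
GRN - FIR - IVY - TOR - MID: 2+9+5+11 = 27
GRN - FIR - TOR - MID: 2+19+11 = 32
GRN - ELM - PIN - TOR - MID: 4+6+16+11 = 37
Cheapest is GRN - FIR - IVY - TOR - MID at $27.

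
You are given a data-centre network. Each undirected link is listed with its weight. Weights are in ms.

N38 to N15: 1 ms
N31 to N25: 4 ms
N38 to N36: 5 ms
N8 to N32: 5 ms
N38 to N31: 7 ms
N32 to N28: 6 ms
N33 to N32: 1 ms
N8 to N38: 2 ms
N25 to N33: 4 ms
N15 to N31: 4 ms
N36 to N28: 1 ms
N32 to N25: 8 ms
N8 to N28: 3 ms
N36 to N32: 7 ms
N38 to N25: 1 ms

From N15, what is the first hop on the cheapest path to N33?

Enumerating some paths:
N15 - N38 - N8 - N32 - N33: 1+2+5+1 = 9
N15 - N38 - N25 - N33: 1+1+4 = 6
N15 - N38 - N25 - N32 - N33: 1+1+8+1 = 11
Cheapest is N15 - N38 - N25 - N33 at 6 ms.
So from N15 the first move is to N38.

N38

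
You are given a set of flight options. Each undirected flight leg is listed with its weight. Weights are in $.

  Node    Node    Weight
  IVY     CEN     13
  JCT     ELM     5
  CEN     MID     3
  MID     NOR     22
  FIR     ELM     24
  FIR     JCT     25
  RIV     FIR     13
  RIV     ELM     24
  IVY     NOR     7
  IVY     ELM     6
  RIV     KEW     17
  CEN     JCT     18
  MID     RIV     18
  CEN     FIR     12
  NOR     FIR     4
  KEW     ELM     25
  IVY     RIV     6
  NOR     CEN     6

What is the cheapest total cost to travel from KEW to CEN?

$36

Candidate routes:
KEW → RIV → FIR → CEN: 17+13+12 = 42
KEW → RIV → MID → CEN: 17+18+3 = 38
KEW → RIV → IVY → CEN: 17+6+13 = 36
KEW → RIV → FIR → NOR → CEN: 17+13+4+6 = 40
The minimum is $36 via KEW → RIV → IVY → CEN.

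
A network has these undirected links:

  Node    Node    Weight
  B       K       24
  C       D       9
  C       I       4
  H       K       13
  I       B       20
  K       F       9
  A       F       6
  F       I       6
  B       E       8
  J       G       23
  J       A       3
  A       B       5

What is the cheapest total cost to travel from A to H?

Running Dijkstra from A:
A: 0
J: 3  (via A)
B: 5  (via A)
F: 6  (via A)
I: 12  (via F)
E: 13  (via B)
K: 15  (via F)
C: 16  (via I)
D: 25  (via C)
G: 26  (via J)
H: 28  (via K)
Shortest route: A → F → K → H = 28.

28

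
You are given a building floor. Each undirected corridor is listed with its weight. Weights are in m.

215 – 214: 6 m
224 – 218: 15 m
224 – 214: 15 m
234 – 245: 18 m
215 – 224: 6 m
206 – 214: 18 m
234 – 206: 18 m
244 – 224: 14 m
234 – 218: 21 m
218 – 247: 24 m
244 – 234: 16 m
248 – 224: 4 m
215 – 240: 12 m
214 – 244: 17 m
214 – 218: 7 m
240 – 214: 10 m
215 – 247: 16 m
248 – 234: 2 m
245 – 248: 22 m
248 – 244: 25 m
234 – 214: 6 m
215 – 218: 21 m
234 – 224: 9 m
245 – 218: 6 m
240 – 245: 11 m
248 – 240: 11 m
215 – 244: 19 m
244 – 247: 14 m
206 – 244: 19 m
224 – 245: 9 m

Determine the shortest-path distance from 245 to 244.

Running Dijkstra from 245:
245: 0
218: 6  (via 245)
224: 9  (via 245)
240: 11  (via 245)
248: 13  (via 224)
214: 13  (via 218)
234: 15  (via 248)
215: 15  (via 224)
244: 23  (via 224)
Shortest route: 245 → 224 → 244 = 23 m.

23 m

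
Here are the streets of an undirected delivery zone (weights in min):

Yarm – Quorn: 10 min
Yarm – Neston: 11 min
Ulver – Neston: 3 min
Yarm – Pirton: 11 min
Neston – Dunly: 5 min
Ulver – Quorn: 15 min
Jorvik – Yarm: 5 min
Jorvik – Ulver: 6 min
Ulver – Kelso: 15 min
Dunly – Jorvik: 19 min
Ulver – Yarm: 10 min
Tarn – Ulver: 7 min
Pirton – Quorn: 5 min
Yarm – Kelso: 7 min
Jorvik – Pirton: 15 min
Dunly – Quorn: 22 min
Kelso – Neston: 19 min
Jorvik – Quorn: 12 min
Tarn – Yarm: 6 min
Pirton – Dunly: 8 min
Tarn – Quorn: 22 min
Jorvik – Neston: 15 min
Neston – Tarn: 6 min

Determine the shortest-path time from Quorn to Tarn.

Settle nodes by increasing distance from Quorn:
Quorn: 0
Pirton: 5  (via Quorn)
Yarm: 10  (via Quorn)
Jorvik: 12  (via Quorn)
Dunly: 13  (via Pirton)
Ulver: 15  (via Quorn)
Tarn: 16  (via Yarm)
Shortest route: Quorn → Yarm → Tarn = 16 min.

16 min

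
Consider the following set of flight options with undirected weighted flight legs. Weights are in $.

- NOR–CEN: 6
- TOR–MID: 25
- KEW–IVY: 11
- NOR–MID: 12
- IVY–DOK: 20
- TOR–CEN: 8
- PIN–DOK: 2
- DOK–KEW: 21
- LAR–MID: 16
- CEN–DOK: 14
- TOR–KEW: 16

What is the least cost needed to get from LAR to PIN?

$50

Running Dijkstra from LAR:
LAR: 0
MID: 16  (via LAR)
NOR: 28  (via MID)
CEN: 34  (via NOR)
TOR: 41  (via MID)
DOK: 48  (via CEN)
PIN: 50  (via DOK)
Shortest route: LAR → MID → NOR → CEN → DOK → PIN = $50.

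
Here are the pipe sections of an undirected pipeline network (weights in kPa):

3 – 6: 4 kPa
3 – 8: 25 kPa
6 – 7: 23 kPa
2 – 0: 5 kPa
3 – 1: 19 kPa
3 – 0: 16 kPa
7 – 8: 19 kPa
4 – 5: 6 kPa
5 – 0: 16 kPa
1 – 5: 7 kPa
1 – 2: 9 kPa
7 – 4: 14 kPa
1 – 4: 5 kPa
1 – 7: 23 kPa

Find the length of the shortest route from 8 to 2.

Compare a few routes:
8–3–0–2: 25+16+5 = 46
8–7–4–1–2: 19+14+5+9 = 47
The minimum is 46 kPa via 8–3–0–2.

46 kPa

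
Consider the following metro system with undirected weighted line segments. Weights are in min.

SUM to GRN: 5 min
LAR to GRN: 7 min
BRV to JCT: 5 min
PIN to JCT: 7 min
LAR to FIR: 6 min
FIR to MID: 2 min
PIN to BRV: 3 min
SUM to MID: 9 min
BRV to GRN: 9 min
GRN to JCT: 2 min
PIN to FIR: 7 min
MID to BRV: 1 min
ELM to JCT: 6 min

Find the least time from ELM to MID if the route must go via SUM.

22 min

Shortest ELM→SUM: ELM–JCT–GRN–SUM = 13
Best SUM to MID: SUM–MID costing 9
Total via SUM: 13 + 9 = 22 min.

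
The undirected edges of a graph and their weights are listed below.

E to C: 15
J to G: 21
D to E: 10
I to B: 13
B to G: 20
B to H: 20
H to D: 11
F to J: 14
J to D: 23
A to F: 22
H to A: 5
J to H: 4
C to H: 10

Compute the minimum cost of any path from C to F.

28

Candidate routes:
C → H → A → F: 10+5+22 = 37
C → H → D → J → F: 10+11+23+14 = 58
C → E → D → H → J → F: 15+10+11+4+14 = 54
C → H → J → F: 10+4+14 = 28
Cheapest is C → H → J → F at 28.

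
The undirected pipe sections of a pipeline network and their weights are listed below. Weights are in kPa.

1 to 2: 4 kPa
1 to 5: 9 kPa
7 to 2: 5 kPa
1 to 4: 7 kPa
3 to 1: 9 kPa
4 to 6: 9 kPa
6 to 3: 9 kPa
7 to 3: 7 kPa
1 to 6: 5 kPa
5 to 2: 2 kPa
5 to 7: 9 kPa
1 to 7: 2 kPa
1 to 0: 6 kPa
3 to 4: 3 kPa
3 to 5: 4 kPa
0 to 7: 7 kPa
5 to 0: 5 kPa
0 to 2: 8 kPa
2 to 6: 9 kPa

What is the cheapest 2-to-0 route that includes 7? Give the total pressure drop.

Best 2 to 7: 2 → 7 costing 5
Best 7 to 0: 7 → 0 costing 7
Total via 7: 5 + 7 = 12 kPa.

12 kPa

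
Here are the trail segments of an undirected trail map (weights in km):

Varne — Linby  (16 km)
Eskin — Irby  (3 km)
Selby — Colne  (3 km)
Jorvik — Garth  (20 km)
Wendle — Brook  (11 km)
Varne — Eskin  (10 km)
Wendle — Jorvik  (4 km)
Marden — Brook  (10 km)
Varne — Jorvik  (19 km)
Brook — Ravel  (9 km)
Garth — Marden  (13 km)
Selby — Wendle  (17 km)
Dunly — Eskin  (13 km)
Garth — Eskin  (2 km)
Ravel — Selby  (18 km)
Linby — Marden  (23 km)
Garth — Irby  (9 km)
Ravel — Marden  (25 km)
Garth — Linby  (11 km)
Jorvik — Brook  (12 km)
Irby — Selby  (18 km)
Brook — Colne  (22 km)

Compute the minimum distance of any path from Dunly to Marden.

Candidate routes:
Dunly - Eskin - Garth - Jorvik - Brook - Marden: 13+2+20+12+10 = 57
Dunly - Eskin - Irby - Garth - Marden: 13+3+9+13 = 38
Dunly - Eskin - Garth - Marden: 13+2+13 = 28
Dunly - Eskin - Garth - Linby - Marden: 13+2+11+23 = 49
Cheapest is Dunly - Eskin - Garth - Marden at 28 km.

28 km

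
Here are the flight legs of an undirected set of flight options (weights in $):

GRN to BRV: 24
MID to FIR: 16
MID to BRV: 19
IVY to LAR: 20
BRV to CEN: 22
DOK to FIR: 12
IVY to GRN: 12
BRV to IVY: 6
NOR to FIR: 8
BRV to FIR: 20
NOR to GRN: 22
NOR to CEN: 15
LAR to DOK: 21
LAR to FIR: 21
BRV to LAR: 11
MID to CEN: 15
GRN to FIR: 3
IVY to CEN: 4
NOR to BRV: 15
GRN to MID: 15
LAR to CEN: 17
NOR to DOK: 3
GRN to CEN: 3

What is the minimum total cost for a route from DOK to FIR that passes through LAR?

Shortest DOK→LAR: DOK–LAR = 21
Best LAR to FIR: LAR–FIR costing 21
Total via LAR: 21 + 21 = $42.

$42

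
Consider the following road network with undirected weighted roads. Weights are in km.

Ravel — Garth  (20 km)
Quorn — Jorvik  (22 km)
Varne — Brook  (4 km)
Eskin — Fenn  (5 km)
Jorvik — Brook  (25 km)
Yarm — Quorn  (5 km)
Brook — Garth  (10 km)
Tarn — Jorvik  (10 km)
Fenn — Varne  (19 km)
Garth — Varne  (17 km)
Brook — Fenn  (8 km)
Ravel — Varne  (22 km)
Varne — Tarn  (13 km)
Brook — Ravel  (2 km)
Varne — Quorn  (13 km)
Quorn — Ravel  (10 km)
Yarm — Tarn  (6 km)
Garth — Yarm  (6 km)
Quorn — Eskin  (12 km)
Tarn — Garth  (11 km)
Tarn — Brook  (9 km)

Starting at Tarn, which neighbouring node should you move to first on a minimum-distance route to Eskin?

Compare a few routes:
Tarn → Brook → Fenn → Eskin: 9+8+5 = 22
Tarn → Brook → Ravel → Quorn → Eskin: 9+2+10+12 = 33
Tarn → Yarm → Quorn → Eskin: 6+5+12 = 23
Tarn → Varne → Brook → Fenn → Eskin: 13+4+8+5 = 30
Cheapest is Tarn → Brook → Fenn → Eskin at 22 km.
So from Tarn the first move is to Brook.

Brook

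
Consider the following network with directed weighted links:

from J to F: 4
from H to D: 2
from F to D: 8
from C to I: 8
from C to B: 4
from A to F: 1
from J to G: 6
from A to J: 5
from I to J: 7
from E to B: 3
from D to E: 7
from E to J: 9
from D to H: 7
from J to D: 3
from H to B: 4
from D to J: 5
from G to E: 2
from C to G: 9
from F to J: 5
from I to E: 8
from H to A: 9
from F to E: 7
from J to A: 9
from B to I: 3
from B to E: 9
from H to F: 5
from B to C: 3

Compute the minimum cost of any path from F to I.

Shortest distances from F:
F: 0
J: 5  (via F)
E: 7  (via F)
D: 8  (via F)
B: 10  (via E)
G: 11  (via J)
C: 13  (via B)
I: 13  (via B)
Shortest route: F–E–B–I = 13.

13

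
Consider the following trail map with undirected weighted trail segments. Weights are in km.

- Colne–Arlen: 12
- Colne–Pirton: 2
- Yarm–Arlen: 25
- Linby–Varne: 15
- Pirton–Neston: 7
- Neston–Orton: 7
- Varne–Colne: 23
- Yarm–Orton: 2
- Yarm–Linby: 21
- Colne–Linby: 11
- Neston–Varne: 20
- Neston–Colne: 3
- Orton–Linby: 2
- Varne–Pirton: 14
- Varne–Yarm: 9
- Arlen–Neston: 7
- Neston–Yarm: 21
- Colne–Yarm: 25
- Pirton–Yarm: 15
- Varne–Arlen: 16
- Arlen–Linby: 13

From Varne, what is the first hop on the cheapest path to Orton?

Yarm

Compare a few routes:
Varne → Yarm → Orton: 9+2 = 11
Varne → Linby → Orton: 15+2 = 17
Varne → Pirton → Colne → Neston → Orton: 14+2+3+7 = 26
The minimum is 11 km via Varne → Yarm → Orton.
So from Varne the first move is to Yarm.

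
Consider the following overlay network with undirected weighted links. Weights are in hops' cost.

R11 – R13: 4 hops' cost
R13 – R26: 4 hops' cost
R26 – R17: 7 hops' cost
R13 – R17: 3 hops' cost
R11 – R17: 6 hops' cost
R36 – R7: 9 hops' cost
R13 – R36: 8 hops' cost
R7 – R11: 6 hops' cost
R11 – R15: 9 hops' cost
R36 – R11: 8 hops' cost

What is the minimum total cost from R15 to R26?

Enumerating some paths:
R15 - R11 - R13 - R26: 9+4+4 = 17
R15 - R11 - R17 - R13 - R26: 9+6+3+4 = 22
R15 - R11 - R13 - R17 - R26: 9+4+3+7 = 23
R15 - R11 - R17 - R26: 9+6+7 = 22
Cheapest is R15 - R11 - R13 - R26 at 17 hops' cost.

17 hops' cost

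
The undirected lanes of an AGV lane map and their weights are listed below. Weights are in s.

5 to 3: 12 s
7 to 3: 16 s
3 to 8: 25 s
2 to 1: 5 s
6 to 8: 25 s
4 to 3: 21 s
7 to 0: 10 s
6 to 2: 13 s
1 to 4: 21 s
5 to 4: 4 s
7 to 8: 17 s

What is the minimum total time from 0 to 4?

Shortest distances from 0:
0: 0
7: 10  (via 0)
3: 26  (via 7)
8: 27  (via 7)
5: 38  (via 3)
4: 42  (via 5)
Shortest route: 0 → 7 → 3 → 5 → 4 = 42 s.

42 s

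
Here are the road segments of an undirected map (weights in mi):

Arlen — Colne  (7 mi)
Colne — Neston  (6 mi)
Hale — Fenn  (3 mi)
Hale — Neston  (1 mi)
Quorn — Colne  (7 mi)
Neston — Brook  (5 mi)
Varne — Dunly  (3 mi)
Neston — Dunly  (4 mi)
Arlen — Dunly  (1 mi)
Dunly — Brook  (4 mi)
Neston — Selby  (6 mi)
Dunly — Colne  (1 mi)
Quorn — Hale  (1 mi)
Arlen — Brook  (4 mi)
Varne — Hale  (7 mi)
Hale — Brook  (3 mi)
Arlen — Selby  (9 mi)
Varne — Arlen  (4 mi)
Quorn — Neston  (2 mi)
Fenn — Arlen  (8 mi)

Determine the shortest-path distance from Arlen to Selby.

Enumerating some paths:
Arlen–Selby: 9 = 9
Arlen–Dunly–Neston–Selby: 1+4+6 = 11
The minimum is 9 mi via Arlen–Selby.

9 mi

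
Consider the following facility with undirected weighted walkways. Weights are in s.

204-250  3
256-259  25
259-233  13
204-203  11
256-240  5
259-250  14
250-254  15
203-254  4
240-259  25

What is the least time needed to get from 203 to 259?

28 s

Candidate routes:
203 → 204 → 250 → 259: 11+3+14 = 28
203 → 254 → 250 → 259: 4+15+14 = 33
Cheapest is 203 → 204 → 250 → 259 at 28 s.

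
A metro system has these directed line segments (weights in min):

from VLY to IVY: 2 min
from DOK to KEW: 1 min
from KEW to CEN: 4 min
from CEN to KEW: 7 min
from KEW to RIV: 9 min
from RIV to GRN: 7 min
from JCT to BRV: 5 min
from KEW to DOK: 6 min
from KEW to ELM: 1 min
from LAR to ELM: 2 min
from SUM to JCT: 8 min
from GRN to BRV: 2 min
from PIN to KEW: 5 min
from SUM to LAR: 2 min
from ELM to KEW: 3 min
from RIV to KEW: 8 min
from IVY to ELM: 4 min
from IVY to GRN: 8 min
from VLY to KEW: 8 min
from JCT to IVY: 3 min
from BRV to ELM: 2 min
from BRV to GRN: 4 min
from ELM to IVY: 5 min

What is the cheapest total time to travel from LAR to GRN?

Candidate routes:
LAR–ELM–KEW–RIV–GRN: 2+3+9+7 = 21
LAR–ELM–IVY–GRN: 2+5+8 = 15
The minimum is 15 min via LAR–ELM–IVY–GRN.

15 min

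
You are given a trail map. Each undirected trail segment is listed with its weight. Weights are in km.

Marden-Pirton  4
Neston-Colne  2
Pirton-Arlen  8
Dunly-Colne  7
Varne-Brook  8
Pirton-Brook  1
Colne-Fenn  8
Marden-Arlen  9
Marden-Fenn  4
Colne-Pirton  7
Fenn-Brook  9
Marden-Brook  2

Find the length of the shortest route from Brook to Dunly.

15 km

Settle nodes by increasing distance from Brook:
Brook: 0
Pirton: 1  (via Brook)
Marden: 2  (via Brook)
Fenn: 6  (via Marden)
Varne: 8  (via Brook)
Colne: 8  (via Pirton)
Arlen: 9  (via Pirton)
Neston: 10  (via Colne)
Dunly: 15  (via Colne)
Shortest route: Brook → Pirton → Colne → Dunly = 15 km.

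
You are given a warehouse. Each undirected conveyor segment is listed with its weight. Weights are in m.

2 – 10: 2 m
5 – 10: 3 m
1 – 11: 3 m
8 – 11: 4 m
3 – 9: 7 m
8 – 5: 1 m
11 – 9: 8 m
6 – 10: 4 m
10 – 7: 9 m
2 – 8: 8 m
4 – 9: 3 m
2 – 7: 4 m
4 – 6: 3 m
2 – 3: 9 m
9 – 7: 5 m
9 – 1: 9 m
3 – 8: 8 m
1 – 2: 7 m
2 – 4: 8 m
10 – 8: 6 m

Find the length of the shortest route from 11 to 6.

12 m

Candidate routes:
11 - 8 - 5 - 10 - 6: 4+1+3+4 = 12
11 - 9 - 4 - 6: 8+3+3 = 14
Cheapest is 11 - 8 - 5 - 10 - 6 at 12 m.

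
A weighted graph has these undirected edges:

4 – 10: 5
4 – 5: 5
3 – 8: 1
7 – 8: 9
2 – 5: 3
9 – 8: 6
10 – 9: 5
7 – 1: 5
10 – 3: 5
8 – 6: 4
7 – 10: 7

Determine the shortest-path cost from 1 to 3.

15

Enumerating some paths:
1 - 7 - 8 - 3: 5+9+1 = 15
1 - 7 - 10 - 3: 5+7+5 = 17
Cheapest is 1 - 7 - 8 - 3 at 15.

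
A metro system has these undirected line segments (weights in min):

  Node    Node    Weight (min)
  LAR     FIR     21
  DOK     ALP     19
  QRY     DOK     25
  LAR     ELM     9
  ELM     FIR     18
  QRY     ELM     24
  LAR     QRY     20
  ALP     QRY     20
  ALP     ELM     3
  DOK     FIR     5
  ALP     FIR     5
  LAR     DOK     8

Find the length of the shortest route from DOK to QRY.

25 min

Running Dijkstra from DOK:
DOK: 0
FIR: 5  (via DOK)
LAR: 8  (via DOK)
ALP: 10  (via FIR)
ELM: 13  (via ALP)
QRY: 25  (via DOK)
Shortest route: DOK → QRY = 25 min.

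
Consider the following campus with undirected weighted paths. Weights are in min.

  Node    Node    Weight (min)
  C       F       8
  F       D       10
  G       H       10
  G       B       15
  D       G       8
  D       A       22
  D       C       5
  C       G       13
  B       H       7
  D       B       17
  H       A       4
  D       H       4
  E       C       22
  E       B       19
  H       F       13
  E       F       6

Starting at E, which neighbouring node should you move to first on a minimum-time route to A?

Compare a few routes:
E–F–D–H–A: 6+10+4+4 = 24
E–F–C–D–H–A: 6+8+5+4+4 = 27
E–F–H–A: 6+13+4 = 23
Cheapest is E–F–H–A at 23 min.
So from E the first move is to F.

F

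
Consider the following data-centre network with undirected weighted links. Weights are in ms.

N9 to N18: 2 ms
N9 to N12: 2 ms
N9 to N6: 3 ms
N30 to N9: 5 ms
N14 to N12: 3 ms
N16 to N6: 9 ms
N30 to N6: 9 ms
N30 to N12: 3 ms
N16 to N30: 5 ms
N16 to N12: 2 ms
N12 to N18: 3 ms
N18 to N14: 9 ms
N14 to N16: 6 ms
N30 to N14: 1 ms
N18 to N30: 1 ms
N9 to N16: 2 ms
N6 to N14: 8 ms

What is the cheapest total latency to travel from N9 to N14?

Shortest distances from N9:
N9: 0
N12: 2  (via N9)
N18: 2  (via N9)
N16: 2  (via N9)
N30: 3  (via N18)
N6: 3  (via N9)
N14: 4  (via N30)
Shortest route: N9–N18–N30–N14 = 4 ms.

4 ms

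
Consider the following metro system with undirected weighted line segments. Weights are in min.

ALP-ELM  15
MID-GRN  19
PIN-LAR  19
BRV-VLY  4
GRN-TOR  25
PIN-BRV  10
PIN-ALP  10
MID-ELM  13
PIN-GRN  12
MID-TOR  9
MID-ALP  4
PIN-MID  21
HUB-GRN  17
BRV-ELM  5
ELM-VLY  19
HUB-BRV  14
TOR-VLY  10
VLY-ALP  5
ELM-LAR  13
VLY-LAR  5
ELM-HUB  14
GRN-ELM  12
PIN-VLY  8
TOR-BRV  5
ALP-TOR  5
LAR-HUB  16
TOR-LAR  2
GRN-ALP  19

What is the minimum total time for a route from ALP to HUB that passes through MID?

31 min

Shortest ALP→MID: ALP → MID = 4
Best MID to HUB: MID → TOR → LAR → HUB costing 27
Total via MID: 4 + 27 = 31 min.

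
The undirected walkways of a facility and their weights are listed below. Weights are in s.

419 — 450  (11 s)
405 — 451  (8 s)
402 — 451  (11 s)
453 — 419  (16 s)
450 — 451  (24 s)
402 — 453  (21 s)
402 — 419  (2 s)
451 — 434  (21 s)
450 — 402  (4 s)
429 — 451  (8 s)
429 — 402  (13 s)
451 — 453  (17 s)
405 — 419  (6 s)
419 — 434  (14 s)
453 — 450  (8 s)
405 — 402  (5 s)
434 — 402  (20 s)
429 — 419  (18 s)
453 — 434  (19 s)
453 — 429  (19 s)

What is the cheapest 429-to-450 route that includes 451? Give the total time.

Best 429 to 451: 429 → 451 costing 8
Best 451 to 450: 451 → 402 → 450 costing 15
Total via 451: 8 + 15 = 23 s.

23 s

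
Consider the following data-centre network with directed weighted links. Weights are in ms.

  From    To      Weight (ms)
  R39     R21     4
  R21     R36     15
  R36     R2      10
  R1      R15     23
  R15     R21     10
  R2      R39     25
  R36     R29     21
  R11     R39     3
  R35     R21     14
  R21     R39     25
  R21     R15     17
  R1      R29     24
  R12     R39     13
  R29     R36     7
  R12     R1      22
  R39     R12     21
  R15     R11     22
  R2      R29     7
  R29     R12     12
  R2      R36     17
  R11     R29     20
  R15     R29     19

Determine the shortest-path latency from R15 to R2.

Compare a few routes:
R15 → R29 → R36 → R2: 19+7+10 = 36
R15 → R21 → R36 → R2: 10+15+10 = 35
The minimum is 35 ms via R15 → R21 → R36 → R2.

35 ms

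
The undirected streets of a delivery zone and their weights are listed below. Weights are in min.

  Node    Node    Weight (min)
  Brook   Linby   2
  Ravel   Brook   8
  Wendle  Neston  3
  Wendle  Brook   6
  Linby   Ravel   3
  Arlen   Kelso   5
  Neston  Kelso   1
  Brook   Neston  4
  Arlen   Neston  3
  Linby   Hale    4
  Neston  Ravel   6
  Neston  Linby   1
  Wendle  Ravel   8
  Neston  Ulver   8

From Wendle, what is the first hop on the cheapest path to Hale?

Enumerating some paths:
Wendle–Brook–Linby–Hale: 6+2+4 = 12
Wendle–Neston–Linby–Hale: 3+1+4 = 8
The minimum is 8 min via Wendle–Neston–Linby–Hale.
So from Wendle the first move is to Neston.

Neston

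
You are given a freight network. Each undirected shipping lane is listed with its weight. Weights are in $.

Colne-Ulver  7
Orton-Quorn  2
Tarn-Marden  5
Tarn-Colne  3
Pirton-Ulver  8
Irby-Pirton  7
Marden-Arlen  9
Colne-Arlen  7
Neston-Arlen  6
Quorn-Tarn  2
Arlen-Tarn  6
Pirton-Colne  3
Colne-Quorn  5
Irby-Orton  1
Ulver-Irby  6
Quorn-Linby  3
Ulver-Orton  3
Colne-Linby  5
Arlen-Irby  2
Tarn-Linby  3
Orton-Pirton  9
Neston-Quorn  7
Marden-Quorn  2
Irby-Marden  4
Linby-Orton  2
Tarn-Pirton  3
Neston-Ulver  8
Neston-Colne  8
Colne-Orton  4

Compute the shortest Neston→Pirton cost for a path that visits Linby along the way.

$16

Best Neston to Linby: Neston → Quorn → Linby costing 10
Best Linby to Pirton: Linby → Tarn → Pirton costing 6
Total via Linby: 10 + 6 = $16.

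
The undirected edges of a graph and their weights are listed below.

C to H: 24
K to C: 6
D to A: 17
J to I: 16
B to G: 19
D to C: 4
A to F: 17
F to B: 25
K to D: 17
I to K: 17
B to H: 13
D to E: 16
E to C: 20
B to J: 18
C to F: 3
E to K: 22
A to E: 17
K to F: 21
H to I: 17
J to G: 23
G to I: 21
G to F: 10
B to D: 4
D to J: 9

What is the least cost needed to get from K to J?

19

Candidate routes:
K → C → D → J: 6+4+9 = 19
K → D → J: 17+9 = 26
The minimum is 19 via K → C → D → J.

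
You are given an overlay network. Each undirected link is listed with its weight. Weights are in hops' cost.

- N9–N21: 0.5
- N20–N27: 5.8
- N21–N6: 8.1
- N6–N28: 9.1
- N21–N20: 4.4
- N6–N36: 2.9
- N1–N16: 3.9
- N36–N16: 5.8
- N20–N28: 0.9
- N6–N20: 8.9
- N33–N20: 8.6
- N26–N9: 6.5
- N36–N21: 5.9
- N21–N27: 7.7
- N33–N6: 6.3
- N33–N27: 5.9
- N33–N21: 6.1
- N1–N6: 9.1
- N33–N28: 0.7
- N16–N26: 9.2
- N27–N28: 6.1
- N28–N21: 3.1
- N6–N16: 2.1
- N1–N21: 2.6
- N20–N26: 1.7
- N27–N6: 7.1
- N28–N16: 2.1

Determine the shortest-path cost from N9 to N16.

5.7 hops' cost

Running Dijkstra from N9:
N9: 0
N21: 0.5  (via N9)
N1: 3.1  (via N21)
N28: 3.6  (via N21)
N33: 4.3  (via N28)
N20: 4.5  (via N28)
N16: 5.7  (via N28)
Shortest route: N9–N21–N28–N16 = 5.7 hops' cost.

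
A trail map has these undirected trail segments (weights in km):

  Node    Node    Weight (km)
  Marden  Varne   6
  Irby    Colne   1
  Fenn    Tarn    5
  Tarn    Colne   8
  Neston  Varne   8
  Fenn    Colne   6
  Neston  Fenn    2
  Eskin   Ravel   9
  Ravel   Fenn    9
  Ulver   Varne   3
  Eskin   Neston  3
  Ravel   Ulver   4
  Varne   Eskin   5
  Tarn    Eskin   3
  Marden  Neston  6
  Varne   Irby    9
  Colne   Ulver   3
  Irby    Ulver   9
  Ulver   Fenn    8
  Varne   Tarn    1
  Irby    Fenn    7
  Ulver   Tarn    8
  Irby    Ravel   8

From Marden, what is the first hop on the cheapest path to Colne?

Candidate routes:
Marden–Neston–Fenn–Colne: 6+2+6 = 14
Marden–Varne–Ulver–Colne: 6+3+3 = 12
Marden–Varne–Tarn–Colne: 6+1+8 = 15
Cheapest is Marden–Varne–Ulver–Colne at 12 km.
So from Marden the first move is to Varne.

Varne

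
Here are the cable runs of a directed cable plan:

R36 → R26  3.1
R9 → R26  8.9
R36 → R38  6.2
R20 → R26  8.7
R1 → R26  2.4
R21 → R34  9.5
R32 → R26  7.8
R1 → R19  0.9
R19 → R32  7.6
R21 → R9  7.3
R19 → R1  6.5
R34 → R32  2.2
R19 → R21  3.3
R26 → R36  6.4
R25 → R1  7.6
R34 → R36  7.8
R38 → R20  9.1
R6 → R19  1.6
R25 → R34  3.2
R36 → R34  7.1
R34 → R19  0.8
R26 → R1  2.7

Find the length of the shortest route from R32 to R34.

Candidate routes:
R32–R26–R1–R19–R21–R34: 7.8+2.7+0.9+3.3+9.5 = 24.2
R32–R26–R36–R34: 7.8+6.4+7.1 = 21.3
The minimum is 21.3 via R32–R26–R36–R34.

21.3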